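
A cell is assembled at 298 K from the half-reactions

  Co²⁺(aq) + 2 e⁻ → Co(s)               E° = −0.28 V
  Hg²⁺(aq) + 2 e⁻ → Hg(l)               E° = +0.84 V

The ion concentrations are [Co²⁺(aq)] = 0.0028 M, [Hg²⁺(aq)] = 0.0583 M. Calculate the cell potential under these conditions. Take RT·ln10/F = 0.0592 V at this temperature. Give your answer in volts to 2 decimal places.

+1.16 V

The Hg²⁺/Hg couple has the more positive E°, so it is the cathode; Co²⁺/Co is the anode.
E°cell = +0.84 − (−0.28) = +1.12 V, with n = 2 electrons transferred.
Balancing gives Hg²⁺(aq) + Co(s) → Hg(l) + Co²⁺(aq); hence Q = [Co²⁺(aq)] / [Hg²⁺(aq)] = 0.048 (log Q = −1.319).
E = E° − (0.0592/n)·log Q = +1.12 − (0.0592/2)(−1.319) = +1.16 V.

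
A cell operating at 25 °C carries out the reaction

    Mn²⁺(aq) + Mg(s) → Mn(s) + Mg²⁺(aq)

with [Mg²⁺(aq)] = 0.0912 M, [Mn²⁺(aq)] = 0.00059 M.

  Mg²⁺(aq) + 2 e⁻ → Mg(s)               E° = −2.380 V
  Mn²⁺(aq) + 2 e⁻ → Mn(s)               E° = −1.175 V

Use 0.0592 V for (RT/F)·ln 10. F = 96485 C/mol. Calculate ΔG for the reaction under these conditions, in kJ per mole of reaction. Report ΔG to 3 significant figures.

−220 kJ/mol

The standard cell potential is −1.175 − (−2.380) = +1.205 V, with n = 2 electrons in the balanced equation.
The reaction quotient is [Mg²⁺(aq)] / [Mn²⁺(aq)] = 155; by Nernst, E = +1.205 − (0.0592/2)(2.189) = +1.1402 V.
Then ΔG = −nFE = −2 × 96485 × +1.1402 J/mol = −220 kJ/mol.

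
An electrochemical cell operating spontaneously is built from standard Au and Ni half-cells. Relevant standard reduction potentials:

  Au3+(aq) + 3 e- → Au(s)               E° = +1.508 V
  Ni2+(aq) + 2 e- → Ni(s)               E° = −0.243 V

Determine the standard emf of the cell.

The Au³⁺/Au couple has the higher E°, so Au ion is reduced (cathode) and Ni is oxidized (anode).
E°cell = E°(cathode) − E°(anode) = +1.508 − (−0.243) = +1.751 V.

+1.751 V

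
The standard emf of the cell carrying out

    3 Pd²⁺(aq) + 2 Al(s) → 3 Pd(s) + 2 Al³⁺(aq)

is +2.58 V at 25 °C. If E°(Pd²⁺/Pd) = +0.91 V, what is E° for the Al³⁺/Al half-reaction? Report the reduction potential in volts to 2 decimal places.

In the reaction as written the Pd²⁺/Pd couple is reduced (cathode) and Al³⁺/Al is oxidized (anode), so E°cell = E°(Pd²⁺/Pd) − E°(Al³⁺/Al).
E°(Al³⁺/Al) = E°(cathode) − E°cell = +0.91 − (+2.58) = −1.67 V.

−1.67 V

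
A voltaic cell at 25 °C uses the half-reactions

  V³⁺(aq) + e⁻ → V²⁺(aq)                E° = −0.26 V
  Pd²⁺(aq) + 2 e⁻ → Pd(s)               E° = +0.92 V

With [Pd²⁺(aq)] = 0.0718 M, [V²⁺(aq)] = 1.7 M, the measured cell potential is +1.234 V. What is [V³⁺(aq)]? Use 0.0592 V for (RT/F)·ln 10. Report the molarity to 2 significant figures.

0.056 M

The Pd²⁺/Pd couple has the larger reduction potential, so it is the cathode: E°cell = +0.92 − (−0.26) = +1.18 V and n = 2.
From the Nernst equation, log Q = n(E° − E)/0.0592 = 2·(+1.18 − (+1.234))/0.0592 = −1.824.
Balancing electrons gives Pd²⁺(aq) + 2 V²⁺(aq) → Pd(s) + 2 V³⁺(aq); thus Q = [V³⁺(aq)]^2 / ([Pd²⁺(aq)]·[V²⁺(aq)]^2).
Isolating [V³⁺(aq)] in Q = 10^{−1.824} yields log [V³⁺(aq)] = −1.253, i.e. 0.056 M.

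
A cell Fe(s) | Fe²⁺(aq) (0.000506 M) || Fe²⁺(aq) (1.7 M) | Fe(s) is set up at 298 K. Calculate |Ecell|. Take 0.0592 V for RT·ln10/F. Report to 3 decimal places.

For a concentration cell E°cell = 0, since both electrodes use the same couple.
The compartment with the higher Fe²⁺(aq) concentration (1.7 M) acts as the cathode; ions are reduced there and produced at the dilute (0.000506 M) anode.
With n = 2, Ecell = −(0.0592/2)·log([dilute]/[conc]) = −(0.0592/2)·log(0.000506/1.7) = +0.104 V.

0.104 V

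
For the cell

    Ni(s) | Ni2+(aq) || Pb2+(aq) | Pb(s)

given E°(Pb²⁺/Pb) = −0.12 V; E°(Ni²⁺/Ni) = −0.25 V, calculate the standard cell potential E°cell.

By convention the left-hand electrode in cell notation is the anode (oxidation) and the right-hand electrode is the cathode (reduction).
E°cell = E°(right) − E°(left) = −0.12 − (−0.25) = +0.13 V.

+0.13 V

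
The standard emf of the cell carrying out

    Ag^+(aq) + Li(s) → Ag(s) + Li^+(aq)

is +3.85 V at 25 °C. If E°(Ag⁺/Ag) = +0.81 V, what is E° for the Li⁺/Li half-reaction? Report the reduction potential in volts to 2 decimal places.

−3.04 V

In the reaction as written the Ag⁺/Ag couple is reduced (cathode) and Li⁺/Li is oxidized (anode), so E°cell = E°(Ag⁺/Ag) − E°(Li⁺/Li).
E°(Li⁺/Li) = E°(cathode) − E°cell = +0.81 − (+3.85) = −3.04 V.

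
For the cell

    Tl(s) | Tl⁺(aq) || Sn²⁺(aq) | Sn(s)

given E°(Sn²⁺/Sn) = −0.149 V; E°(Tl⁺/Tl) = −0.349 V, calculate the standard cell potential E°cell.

+0.200 V

By convention the left-hand electrode in cell notation is the anode (oxidation) and the right-hand electrode is the cathode (reduction).
E°cell = E°(right) − E°(left) = −0.149 − (−0.349) = +0.200 V.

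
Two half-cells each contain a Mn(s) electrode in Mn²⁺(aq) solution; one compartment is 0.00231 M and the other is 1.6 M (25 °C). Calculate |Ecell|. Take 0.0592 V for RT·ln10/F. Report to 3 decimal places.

For a concentration cell E°cell = 0, since both electrodes use the same couple.
The compartment with the higher Mn²⁺(aq) concentration (1.6 M) acts as the cathode; ions are reduced there and produced at the dilute (0.00231 M) anode.
With n = 2, Ecell = −(0.0592/2)·log([dilute]/[conc]) = −(0.0592/2)·log(0.00231/1.6) = +0.084 V.

0.084 V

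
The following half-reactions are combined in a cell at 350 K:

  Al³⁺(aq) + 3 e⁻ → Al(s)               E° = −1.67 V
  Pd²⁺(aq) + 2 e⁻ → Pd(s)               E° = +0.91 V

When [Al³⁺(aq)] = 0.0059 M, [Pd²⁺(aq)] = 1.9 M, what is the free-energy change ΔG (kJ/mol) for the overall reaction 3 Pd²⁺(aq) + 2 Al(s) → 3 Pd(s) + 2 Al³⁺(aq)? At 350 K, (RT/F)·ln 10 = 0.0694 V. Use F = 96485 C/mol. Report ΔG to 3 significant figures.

−1530 kJ/mol

The standard cell potential is +0.91 − (−1.67) = +2.58 V, with n = 6 electrons in the balanced equation.
The reaction quotient is [Al³⁺(aq)]^2 / [Pd²⁺(aq)]^3 = 5.08×10^−6; by Nernst, E = +2.58 − (0.0694/6)(−5.295) = +2.6412 V.
ΔG = −nFE = −(6)(96485)(+2.6412) J/mol = −1530 kJ/mol.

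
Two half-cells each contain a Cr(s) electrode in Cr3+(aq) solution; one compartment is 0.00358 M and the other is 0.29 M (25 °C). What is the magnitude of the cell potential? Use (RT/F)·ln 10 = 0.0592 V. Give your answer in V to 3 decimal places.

For a concentration cell E°cell = 0, since both electrodes use the same couple.
The compartment with the higher Cr3+(aq) concentration (0.29 M) acts as the cathode; ions are reduced there and produced at the dilute (0.00358 M) anode.
With n = 3, Ecell = −(0.0592/3)·log([dilute]/[conc]) = −(0.0592/3)·log(0.00358/0.29) = +0.038 V.

0.038 V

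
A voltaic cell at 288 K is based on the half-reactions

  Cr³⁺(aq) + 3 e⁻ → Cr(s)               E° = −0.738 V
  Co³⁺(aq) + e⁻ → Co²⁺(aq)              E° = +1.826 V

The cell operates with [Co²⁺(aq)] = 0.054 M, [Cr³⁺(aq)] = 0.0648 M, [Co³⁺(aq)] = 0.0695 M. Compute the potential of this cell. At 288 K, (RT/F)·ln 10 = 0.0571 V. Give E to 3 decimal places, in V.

Since E°(Co³⁺/Co²⁺) > E°(Cr³⁺/Cr), Co³⁺/Co²⁺ serves as the cathode.
E°cell = +1.826 − (−0.738) = +2.564 V, with n = 3 electrons transferred.
For the overall reaction 3 Co³⁺(aq) + Cr(s) → 3 Co²⁺(aq) + Cr³⁺(aq), Q = ([Co²⁺(aq)]^3·[Cr³⁺(aq)]) / [Co³⁺(aq)]^3 = 0.0304, giving log Q = −1.517.
By the Nernst equation, E = +2.564 − (0.0571/3)·(−1.517) = +2.593 V.

+2.593 V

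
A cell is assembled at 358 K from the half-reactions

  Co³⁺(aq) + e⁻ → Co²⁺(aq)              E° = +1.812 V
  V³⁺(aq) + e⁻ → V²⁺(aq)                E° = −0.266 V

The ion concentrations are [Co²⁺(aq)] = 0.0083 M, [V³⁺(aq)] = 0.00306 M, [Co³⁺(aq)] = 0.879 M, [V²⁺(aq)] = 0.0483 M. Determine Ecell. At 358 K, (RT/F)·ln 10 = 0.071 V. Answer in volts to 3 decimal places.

+2.307 V

Since E°(Co³⁺/Co²⁺) > E°(V³⁺/V²⁺), Co³⁺/Co²⁺ serves as the cathode.
The standard potential is +1.812 − (−0.266) = +2.078 V and the balanced reaction transfers n = 1 electron.
For the overall reaction Co³⁺(aq) + V²⁺(aq) → Co²⁺(aq) + V³⁺(aq), Q = ([Co²⁺(aq)]·[V³⁺(aq)]) / ([Co³⁺(aq)]·[V²⁺(aq)]) = 0.000598, giving log Q = −3.223.
By the Nernst equation, E = +2.078 − (0.071/1)·(−3.223) = +2.307 V.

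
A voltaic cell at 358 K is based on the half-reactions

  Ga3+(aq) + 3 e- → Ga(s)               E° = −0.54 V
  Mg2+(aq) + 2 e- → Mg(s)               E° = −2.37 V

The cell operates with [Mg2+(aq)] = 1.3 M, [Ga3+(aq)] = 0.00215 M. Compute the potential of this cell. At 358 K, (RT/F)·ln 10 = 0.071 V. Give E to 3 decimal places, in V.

The Ga³⁺/Ga couple has the more positive E°, so it is the cathode; Mg²⁺/Mg is the anode.
The standard potential is −0.54 − (−2.37) = +1.83 V and the balanced reaction transfers n = 6 electrons.
For the overall reaction 2 Ga3+(aq) + 3 Mg(s) → 2 Ga(s) + 3 Mg2+(aq), Q = [Mg2+(aq)]^3 / [Ga3+(aq)]^2 = 4.75×10^5, giving log Q = 5.677.
E = E° − (0.071/n)·log Q = +1.83 − (0.071/6)(5.677) = +1.763 V.

+1.763 V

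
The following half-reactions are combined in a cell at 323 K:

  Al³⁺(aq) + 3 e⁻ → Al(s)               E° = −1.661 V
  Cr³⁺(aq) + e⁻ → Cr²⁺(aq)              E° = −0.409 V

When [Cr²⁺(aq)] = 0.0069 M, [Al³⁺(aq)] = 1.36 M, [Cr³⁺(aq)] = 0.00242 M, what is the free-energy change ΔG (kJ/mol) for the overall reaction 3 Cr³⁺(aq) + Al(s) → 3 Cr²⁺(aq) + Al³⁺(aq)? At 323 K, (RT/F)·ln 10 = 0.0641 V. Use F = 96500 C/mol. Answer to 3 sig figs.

−353 kJ/mol

With Cr³⁺/Cr²⁺ reduced at the cathode, E°cell = −0.409 − (−1.661) = +1.252 V and n = 3.
Here Q = ([Cr²⁺(aq)]^3·[Al³⁺(aq)]) / [Cr³⁺(aq)]^3 = 31.5 (log Q = 1.499), giving E = +1.252 − (0.0641/3)·(1.499) = +1.2200 V.
Finally ΔG = −nFE = −(3)(96500 C/mol)(+1.2200 V) = −353 kJ/mol.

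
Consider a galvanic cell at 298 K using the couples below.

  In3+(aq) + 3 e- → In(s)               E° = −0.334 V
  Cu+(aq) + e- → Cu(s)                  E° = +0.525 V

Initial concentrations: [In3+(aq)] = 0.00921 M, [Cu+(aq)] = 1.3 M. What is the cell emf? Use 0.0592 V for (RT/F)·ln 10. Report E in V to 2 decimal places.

The Cu⁺/Cu couple has the more positive E°, so it is the cathode; In³⁺/In is the anode.
E°cell = +0.525 − (−0.334) = +0.859 V, with n = 3 electrons transferred.
Balancing gives 3 Cu+(aq) + In(s) → 3 Cu(s) + In3+(aq); hence Q = [In3+(aq)] / [Cu+(aq)]^3 = 0.00419 (log Q = −2.378).
E = E° − (0.0592/n)·log Q = +0.859 − (0.0592/3)(−2.378) = +0.91 V.

+0.91 V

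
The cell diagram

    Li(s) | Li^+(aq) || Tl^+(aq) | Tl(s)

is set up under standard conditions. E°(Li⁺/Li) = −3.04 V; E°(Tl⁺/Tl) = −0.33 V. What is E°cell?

By convention the left-hand electrode in cell notation is the anode (oxidation) and the right-hand electrode is the cathode (reduction).
E°cell = E°(right) − E°(left) = −0.33 − (−3.04) = +2.71 V.

+2.71 V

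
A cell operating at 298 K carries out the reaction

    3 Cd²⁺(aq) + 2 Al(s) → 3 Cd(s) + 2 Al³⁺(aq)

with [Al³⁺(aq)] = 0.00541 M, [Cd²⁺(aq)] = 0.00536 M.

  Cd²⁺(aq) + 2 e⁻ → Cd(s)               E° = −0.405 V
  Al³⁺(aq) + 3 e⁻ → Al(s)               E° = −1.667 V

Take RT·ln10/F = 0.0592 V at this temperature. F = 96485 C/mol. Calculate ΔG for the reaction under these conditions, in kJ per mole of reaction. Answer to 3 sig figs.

The standard cell potential is −0.405 − (−1.667) = +1.262 V, with n = 6 electrons in the balanced equation.
The reaction quotient is [Al³⁺(aq)]^2 / [Cd²⁺(aq)]^3 = 190; by Nernst, E = +1.262 − (0.0592/6)(2.279) = +1.2395 V.
ΔG = −nFE = −(6)(96485)(+1.2395) J/mol = −718 kJ/mol.

−718 kJ/mol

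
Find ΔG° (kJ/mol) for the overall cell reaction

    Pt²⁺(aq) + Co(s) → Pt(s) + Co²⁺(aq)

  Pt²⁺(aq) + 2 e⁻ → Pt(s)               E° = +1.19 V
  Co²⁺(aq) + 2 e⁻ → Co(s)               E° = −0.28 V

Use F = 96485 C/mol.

In the reaction as written Pt²⁺(aq) is reduced, so the Pt²⁺/Pt couple is the cathode and Co²⁺/Co is the anode.
E°cell = +1.19 − (−0.28) = +1.47 V; balancing electrons gives n = 2.
ΔG° = −nFE°cell = −(2)(96485)(+1.47) J/mol = −284 kJ/mol.

−284 kJ/mol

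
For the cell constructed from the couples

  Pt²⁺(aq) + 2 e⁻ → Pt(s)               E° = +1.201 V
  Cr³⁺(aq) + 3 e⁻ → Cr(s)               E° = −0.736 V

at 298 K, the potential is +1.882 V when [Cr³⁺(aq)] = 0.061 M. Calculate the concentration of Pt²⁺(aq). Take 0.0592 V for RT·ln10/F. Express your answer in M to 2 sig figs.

0.0021 M

With Pt²⁺/Pt at the cathode and Cr³⁺/Cr at the anode, E°cell = +1.201 − (−0.736) = +1.937 V (n = 6).
Since E = E° − (0.0592/n)·log Q, log Q = n(E° − E)/0.0592 = 5.574.
The balanced reaction is 3 Pt²⁺(aq) + 2 Cr(s) → 3 Pt(s) + 2 Cr³⁺(aq), so Q = [Cr³⁺(aq)]^2 / [Pt²⁺(aq)]^3.
Solving for the unknown gives log [Pt²⁺(aq)] = −2.668, so [Pt²⁺(aq)] ≈ 0.0021 M.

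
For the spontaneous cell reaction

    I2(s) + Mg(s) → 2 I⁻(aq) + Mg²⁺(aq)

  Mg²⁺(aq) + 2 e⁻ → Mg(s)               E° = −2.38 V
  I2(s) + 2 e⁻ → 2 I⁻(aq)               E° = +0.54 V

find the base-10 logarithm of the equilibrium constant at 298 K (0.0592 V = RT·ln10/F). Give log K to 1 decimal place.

The I₂/I⁻ couple is reduced (cathode); E°cell = +0.54 − (−2.38) = +2.92 V with n = 2.
At equilibrium E = 0, so log K = nE°cell / 0.0592 = (2)(+2.92) / 0.0592 = 98.6.

log K = 98.6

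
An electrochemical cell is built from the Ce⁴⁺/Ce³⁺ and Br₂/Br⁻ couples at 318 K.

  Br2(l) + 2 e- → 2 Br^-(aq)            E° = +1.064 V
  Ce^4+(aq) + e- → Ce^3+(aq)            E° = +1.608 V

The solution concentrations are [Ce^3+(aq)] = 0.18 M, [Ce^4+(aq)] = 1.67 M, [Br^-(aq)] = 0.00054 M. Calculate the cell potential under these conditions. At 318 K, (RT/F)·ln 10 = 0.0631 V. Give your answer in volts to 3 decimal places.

The Ce⁴⁺/Ce³⁺ couple has the more positive E°, so it is the cathode; Br₂/Br⁻ is the anode.
E°cell = E°cat − E°an = +1.608 − (+1.064) = +0.544 V; n = 2.
Balancing gives 2 Ce^4+(aq) + 2 Br^-(aq) → 2 Ce^3+(aq) + Br2(l); hence Q = [Ce^3+(aq)]^2 / ([Ce^4+(aq)]^2·[Br^-(aq)]^2) = 3.98×10^4 (log Q = 4.600).
By the Nernst equation, E = +0.544 − (0.0631/2)·(4.600) = +0.399 V.

+0.399 V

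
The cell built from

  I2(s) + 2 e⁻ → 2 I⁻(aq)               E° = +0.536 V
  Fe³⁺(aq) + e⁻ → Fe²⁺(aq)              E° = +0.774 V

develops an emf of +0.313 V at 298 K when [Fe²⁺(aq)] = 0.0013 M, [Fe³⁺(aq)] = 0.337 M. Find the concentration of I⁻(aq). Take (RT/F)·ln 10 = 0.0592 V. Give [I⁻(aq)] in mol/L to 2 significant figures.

With Fe³⁺/Fe²⁺ at the cathode and I₂/I⁻ at the anode, E°cell = +0.774 − (+0.536) = +0.238 V (n = 2).
Rearranging E = E° − (0.0592/n)·log Q gives log Q = 2(+0.238 − (+0.313))/0.0592 = −2.534.
For 2 Fe³⁺(aq) + 2 I⁻(aq) → 2 Fe²⁺(aq) + I2(s), the reaction quotient is Q = [Fe²⁺(aq)]^2 / ([Fe³⁺(aq)]^2·[I⁻(aq)]^2).
Substituting the known concentrations and solving, log [I⁻(aq)] = −1.147 and [I⁻(aq)] = 0.071 M.

0.071 M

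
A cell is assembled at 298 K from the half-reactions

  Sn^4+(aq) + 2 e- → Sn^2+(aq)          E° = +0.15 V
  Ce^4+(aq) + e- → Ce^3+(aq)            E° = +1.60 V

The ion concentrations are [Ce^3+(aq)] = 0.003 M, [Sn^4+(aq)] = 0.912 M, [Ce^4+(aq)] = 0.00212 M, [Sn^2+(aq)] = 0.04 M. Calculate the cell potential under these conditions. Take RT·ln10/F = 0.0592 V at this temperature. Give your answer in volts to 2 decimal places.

Ce⁴⁺/Ce³⁺ is reduced (cathode, E° = +1.60 V) and Sn⁴⁺/Sn²⁺ is oxidized (anode).
E°cell = +1.60 − (+0.15) = +1.45 V, with n = 2 electrons transferred.
The balanced reaction is 2 Ce^4+(aq) + Sn^2+(aq) → 2 Ce^3+(aq) + Sn^4+(aq), so Q = ([Ce^3+(aq)]^2·[Sn^4+(aq)]) / ([Ce^4+(aq)]^2·[Sn^2+(aq)]) = 45.7 and log Q = 1.660.
By the Nernst equation, E = +1.45 − (0.0592/2)·(1.660) = +1.40 V.

+1.40 V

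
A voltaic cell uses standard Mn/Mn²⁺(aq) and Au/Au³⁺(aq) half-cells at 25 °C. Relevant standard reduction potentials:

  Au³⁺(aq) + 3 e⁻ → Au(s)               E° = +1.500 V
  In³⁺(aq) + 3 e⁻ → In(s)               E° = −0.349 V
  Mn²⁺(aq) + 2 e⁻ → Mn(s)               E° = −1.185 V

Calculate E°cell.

+2.685 V

Of the two couples in this cell, the one with the more positive reduction potential is reduced at the cathode: here that is Au³⁺/Au (+1.500 V); Mn²⁺/Mn (−1.185 V) is the anode.
E°cell = E°(cathode) − E°(anode) = +1.500 − (−1.185) = +2.685 V.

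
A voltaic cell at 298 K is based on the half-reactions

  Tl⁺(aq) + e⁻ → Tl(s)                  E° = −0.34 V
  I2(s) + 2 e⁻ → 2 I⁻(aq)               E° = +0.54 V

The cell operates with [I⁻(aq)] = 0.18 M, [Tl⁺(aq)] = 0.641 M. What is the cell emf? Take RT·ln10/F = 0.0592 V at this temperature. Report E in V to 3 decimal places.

The I₂/I⁻ couple has the more positive E°, so it is the cathode; Tl⁺/Tl is the anode.
E°cell = E°cat − E°an = +0.54 − (−0.34) = +0.88 V; n = 2.
The balanced reaction is I2(s) + 2 Tl(s) → 2 I⁻(aq) + 2 Tl⁺(aq), so Q = [I⁻(aq)]^2·[Tl⁺(aq)]^2 = 0.0133 and log Q = −1.876.
Applying E = E° − (RT ln10/nF)·log Q gives +0.88 − (0.0592/2)(−1.876) = +0.936 V.

+0.936 V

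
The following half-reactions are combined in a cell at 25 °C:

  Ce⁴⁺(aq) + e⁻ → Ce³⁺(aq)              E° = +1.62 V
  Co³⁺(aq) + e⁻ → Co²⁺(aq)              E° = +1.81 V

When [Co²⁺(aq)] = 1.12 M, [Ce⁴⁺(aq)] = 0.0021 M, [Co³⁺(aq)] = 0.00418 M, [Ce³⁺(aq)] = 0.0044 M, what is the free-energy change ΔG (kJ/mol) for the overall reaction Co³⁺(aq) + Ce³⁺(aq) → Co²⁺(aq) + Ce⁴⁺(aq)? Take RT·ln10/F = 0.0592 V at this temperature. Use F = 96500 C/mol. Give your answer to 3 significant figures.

The standard cell potential is +1.81 − (+1.62) = +0.19 V, with n = 1 electron in the balanced equation.
The reaction quotient is ([Co²⁺(aq)]·[Ce⁴⁺(aq)]) / ([Co³⁺(aq)]·[Ce³⁺(aq)]) = 128; by Nernst, E = +0.19 − (0.0592/1)(2.107) = +0.0653 V.
Finally ΔG = −nFE = −(1)(96500 C/mol)(+0.0653 V) = −6.30 kJ/mol.

−6.30 kJ/mol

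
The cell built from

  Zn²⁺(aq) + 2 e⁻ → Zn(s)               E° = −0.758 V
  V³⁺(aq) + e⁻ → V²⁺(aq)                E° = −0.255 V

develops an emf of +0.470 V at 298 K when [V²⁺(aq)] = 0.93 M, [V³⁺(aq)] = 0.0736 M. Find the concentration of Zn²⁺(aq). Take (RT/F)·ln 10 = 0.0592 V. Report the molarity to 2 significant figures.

0.082 M

The V³⁺/V²⁺ couple has the larger reduction potential, so it is the cathode: E°cell = −0.255 − (−0.758) = +0.503 V and n = 2.
Rearranging E = E° − (0.0592/n)·log Q gives log Q = 2(+0.503 − (+0.470))/0.0592 = 1.115.
For 2 V³⁺(aq) + Zn(s) → 2 V²⁺(aq) + Zn²⁺(aq), the reaction quotient is Q = ([V²⁺(aq)]^2·[Zn²⁺(aq)]) / [V³⁺(aq)]^2.
Substituting the known concentrations and solving, log [Zn²⁺(aq)] = −1.088 and [Zn²⁺(aq)] = 0.082 M.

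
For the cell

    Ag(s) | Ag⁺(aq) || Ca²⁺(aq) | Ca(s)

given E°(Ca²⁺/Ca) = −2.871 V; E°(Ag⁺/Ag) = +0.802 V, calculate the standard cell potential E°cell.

−3.673 V

By convention the left-hand electrode in cell notation is the anode (oxidation) and the right-hand electrode is the cathode (reduction).
E°cell = E°(right) − E°(left) = −2.871 − (+0.802) = −3.673 V.
The negative sign shows that, as written, the cell would require an external voltage to drive the reaction.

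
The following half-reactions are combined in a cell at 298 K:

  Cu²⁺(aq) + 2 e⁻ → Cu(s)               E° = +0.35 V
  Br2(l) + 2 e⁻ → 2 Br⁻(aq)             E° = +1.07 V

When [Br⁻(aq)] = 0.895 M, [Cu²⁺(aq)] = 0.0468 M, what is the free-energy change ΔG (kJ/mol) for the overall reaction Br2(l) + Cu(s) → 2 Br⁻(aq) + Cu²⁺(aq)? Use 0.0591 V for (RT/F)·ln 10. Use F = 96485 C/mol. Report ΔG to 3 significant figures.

−147 kJ/mol

E°cell = +1.07 − (+0.35) = +0.72 V; the balanced reaction transfers n = 2 electrons.
Here Q = [Br⁻(aq)]^2·[Cu²⁺(aq)] = 0.0375 (log Q = −1.426), giving E = +0.72 − (0.0591/2)·(−1.426) = +0.7621 V.
Then ΔG = −nFE = −2 × 96485 × +0.7621 J/mol = −147 kJ/mol.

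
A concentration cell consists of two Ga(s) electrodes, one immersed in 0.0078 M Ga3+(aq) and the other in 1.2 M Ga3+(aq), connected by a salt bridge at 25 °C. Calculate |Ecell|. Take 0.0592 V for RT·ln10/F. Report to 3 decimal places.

0.043 V

For a concentration cell E°cell = 0, since both electrodes use the same couple.
The compartment with the higher Ga3+(aq) concentration (1.2 M) acts as the cathode; ions are reduced there and produced at the dilute (0.0078 M) anode.
With n = 3, Ecell = −(0.0592/3)·log([dilute]/[conc]) = −(0.0592/3)·log(0.0078/1.2) = +0.043 V.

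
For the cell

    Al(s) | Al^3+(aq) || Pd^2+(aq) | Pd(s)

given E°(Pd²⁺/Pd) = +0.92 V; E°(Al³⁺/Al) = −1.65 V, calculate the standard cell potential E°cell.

By convention the left-hand electrode in cell notation is the anode (oxidation) and the right-hand electrode is the cathode (reduction).
E°cell = E°(right) − E°(left) = +0.92 − (−1.65) = +2.57 V.

+2.57 V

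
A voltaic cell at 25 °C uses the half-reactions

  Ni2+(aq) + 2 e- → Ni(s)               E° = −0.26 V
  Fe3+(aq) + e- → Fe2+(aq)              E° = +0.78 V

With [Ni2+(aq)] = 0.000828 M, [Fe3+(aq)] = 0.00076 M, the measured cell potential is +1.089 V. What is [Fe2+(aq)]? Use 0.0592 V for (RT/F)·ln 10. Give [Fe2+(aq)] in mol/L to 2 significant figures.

Fe³⁺/Fe²⁺ is the cathode (higher E°); E°cell = +0.78 − (−0.26) = +1.04 V with n = 2.
From the Nernst equation, log Q = n(E° − E)/0.0592 = 2·(+1.04 − (+1.089))/0.0592 = −1.655.
The balanced reaction is 2 Fe3+(aq) + Ni(s) → 2 Fe2+(aq) + Ni2+(aq), so Q = ([Fe2+(aq)]^2·[Ni2+(aq)]) / [Fe3+(aq)]^2.
Isolating [Fe2+(aq)] in Q = 10^{−1.655} yields log [Fe2+(aq)] = −2.406, i.e. 0.0039 M.

0.0039 M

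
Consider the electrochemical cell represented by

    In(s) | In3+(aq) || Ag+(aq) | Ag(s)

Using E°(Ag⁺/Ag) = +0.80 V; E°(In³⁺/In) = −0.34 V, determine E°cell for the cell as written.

By convention the left-hand electrode in cell notation is the anode (oxidation) and the right-hand electrode is the cathode (reduction).
E°cell = E°(right) − E°(left) = +0.80 − (−0.34) = +1.14 V.

+1.14 V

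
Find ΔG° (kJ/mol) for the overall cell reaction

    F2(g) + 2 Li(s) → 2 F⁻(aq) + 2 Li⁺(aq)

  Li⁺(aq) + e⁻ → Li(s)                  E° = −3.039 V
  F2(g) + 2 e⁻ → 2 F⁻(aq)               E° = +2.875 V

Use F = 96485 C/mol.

In the reaction as written F2(g) is reduced, so the F₂/F⁻ couple is the cathode and Li⁺/Li is the anode.
E°cell = +2.875 − (−3.039) = +5.914 V; balancing electrons gives n = 2.
ΔG° = −nFE°cell = −(2)(96485)(+5.914) J/mol = −1141 kJ/mol.

−1141 kJ/mol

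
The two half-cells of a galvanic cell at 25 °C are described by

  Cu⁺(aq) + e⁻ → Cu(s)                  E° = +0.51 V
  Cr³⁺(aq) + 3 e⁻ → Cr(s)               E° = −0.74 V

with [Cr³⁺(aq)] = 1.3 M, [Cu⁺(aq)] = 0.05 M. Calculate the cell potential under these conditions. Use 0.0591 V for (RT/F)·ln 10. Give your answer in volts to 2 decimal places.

The Cu⁺/Cu couple has the more positive E°, so it is the cathode; Cr³⁺/Cr is the anode.
The standard potential is +0.51 − (−0.74) = +1.25 V and the balanced reaction transfers n = 3 electrons.
The balanced reaction is 3 Cu⁺(aq) + Cr(s) → 3 Cu(s) + Cr³⁺(aq), so Q = [Cr³⁺(aq)] / [Cu⁺(aq)]^3 = 1.04×10^4 and log Q = 4.017.
E = E° − (0.0591/n)·log Q = +1.25 − (0.0591/3)(4.017) = +1.17 V.

+1.17 V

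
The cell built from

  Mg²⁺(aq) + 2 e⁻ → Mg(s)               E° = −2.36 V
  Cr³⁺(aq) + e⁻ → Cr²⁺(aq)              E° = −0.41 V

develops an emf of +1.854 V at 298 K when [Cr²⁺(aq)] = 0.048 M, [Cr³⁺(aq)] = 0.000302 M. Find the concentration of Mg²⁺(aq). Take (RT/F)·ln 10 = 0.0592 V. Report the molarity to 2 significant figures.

0.069 M

The Cr³⁺/Cr²⁺ couple has the larger reduction potential, so it is the cathode: E°cell = −0.41 − (−2.36) = +1.95 V and n = 2.
Rearranging E = E° − (0.0592/n)·log Q gives log Q = 2(+1.95 − (+1.854))/0.0592 = 3.243.
For 2 Cr³⁺(aq) + Mg(s) → 2 Cr²⁺(aq) + Mg²⁺(aq), the reaction quotient is Q = ([Cr²⁺(aq)]^2·[Mg²⁺(aq)]) / [Cr³⁺(aq)]^2.
Substituting the known concentrations and solving, log [Mg²⁺(aq)] = −1.159 and [Mg²⁺(aq)] = 0.069 M.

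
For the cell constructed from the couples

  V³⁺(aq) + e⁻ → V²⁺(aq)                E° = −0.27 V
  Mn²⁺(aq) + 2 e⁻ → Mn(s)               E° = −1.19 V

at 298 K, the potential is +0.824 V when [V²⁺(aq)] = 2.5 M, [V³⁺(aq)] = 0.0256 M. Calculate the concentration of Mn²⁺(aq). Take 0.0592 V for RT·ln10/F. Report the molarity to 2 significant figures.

0.18 M

V³⁺/V²⁺ is the cathode (higher E°); E°cell = −0.27 − (−1.19) = +0.92 V with n = 2.
Rearranging E = E° − (0.0592/n)·log Q gives log Q = 2(+0.92 − (+0.824))/0.0592 = 3.243.
Balancing electrons gives 2 V³⁺(aq) + Mn(s) → 2 V²⁺(aq) + Mn²⁺(aq); thus Q = ([V²⁺(aq)]^2·[Mn²⁺(aq)]) / [V³⁺(aq)]^2.
Solving for the unknown gives log [Mn²⁺(aq)] = −0.736, so [Mn²⁺(aq)] ≈ 0.18 M.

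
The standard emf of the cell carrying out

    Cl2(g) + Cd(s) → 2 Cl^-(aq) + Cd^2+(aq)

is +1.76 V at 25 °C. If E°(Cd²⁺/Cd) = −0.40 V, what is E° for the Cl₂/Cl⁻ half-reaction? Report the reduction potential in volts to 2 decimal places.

In the reaction as written the Cl₂/Cl⁻ couple is reduced (cathode) and Cd²⁺/Cd is oxidized (anode), so E°cell = E°(Cl₂/Cl⁻) − E°(Cd²⁺/Cd).
E°(Cl₂/Cl⁻) = E°cell + E°(anode) = +1.76 + (−0.40) = +1.36 V.

+1.36 V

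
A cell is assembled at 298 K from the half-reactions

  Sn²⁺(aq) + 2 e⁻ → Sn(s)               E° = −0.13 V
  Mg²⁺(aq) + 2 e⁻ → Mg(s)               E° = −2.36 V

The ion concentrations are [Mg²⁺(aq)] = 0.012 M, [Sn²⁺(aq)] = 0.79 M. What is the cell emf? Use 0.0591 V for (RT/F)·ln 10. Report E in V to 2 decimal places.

Since E°(Sn²⁺/Sn) > E°(Mg²⁺/Mg), Sn²⁺/Sn serves as the cathode.
E°cell = E°cat − E°an = −0.13 − (−2.36) = +2.23 V; n = 2.
Balancing gives Sn²⁺(aq) + Mg(s) → Sn(s) + Mg²⁺(aq); hence Q = [Mg²⁺(aq)] / [Sn²⁺(aq)] = 0.0152 (log Q = −1.818).
Applying E = E° − (RT ln10/nF)·log Q gives +2.23 − (0.0591/2)(−1.818) = +2.28 V.

+2.28 V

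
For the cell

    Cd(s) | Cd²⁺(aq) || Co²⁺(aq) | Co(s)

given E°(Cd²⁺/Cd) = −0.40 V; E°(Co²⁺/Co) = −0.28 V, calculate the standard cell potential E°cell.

+0.12 V

By convention the left-hand electrode in cell notation is the anode (oxidation) and the right-hand electrode is the cathode (reduction).
E°cell = E°(right) − E°(left) = −0.28 − (−0.40) = +0.12 V.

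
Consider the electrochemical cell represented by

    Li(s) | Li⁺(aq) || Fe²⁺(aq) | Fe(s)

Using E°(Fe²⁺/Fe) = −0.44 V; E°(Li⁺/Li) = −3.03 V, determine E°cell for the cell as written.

+2.59 V

By convention the left-hand electrode in cell notation is the anode (oxidation) and the right-hand electrode is the cathode (reduction).
E°cell = E°(right) − E°(left) = −0.44 − (−3.03) = +2.59 V.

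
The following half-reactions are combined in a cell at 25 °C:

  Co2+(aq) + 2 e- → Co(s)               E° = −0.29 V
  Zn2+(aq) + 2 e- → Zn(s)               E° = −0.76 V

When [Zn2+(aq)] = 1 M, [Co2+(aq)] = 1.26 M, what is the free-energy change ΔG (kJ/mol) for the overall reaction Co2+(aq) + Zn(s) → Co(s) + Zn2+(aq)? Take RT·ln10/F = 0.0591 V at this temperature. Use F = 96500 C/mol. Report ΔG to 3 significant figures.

The standard cell potential is −0.29 − (−0.76) = +0.47 V, with n = 2 electrons in the balanced equation.
Here Q = [Zn2+(aq)] / [Co2+(aq)] = 0.794 (log Q = −0.100), giving E = +0.47 − (0.0591/2)·(−0.100) = +0.4730 V.
Finally ΔG = −nFE = −(2)(96500 C/mol)(+0.4730 V) = −91.3 kJ/mol.

−91.3 kJ/mol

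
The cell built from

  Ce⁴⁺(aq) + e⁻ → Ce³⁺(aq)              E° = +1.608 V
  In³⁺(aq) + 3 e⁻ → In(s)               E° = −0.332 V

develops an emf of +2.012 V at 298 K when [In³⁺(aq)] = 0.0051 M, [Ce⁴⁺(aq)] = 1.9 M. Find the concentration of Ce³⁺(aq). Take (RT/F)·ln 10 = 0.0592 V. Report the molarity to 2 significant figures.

With Ce⁴⁺/Ce³⁺ at the cathode and In³⁺/In at the anode, E°cell = +1.608 − (−0.332) = +1.940 V (n = 3).
Since E = E° − (0.0592/n)·log Q, log Q = n(E° − E)/0.0592 = −3.649.
For 3 Ce⁴⁺(aq) + In(s) → 3 Ce³⁺(aq) + In³⁺(aq), the reaction quotient is Q = ([Ce³⁺(aq)]^3·[In³⁺(aq)]) / [Ce⁴⁺(aq)]^3.
Isolating [Ce³⁺(aq)] in Q = 10^{−3.649} yields log [Ce³⁺(aq)] = −0.173, i.e. 0.67 M.

0.67 M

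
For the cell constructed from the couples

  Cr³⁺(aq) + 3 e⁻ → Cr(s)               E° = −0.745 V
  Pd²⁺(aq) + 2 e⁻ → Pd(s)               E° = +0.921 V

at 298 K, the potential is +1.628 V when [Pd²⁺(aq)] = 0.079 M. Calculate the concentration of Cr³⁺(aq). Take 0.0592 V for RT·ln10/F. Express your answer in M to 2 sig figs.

1.9 M

With Pd²⁺/Pd at the cathode and Cr³⁺/Cr at the anode, E°cell = +0.921 − (−0.745) = +1.666 V (n = 6).
Rearranging E = E° − (0.0592/n)·log Q gives log Q = 6(+1.666 − (+1.628))/0.0592 = 3.851.
For 3 Pd²⁺(aq) + 2 Cr(s) → 3 Pd(s) + 2 Cr³⁺(aq), the reaction quotient is Q = [Cr³⁺(aq)]^2 / [Pd²⁺(aq)]^3.
Substituting the known concentrations and solving, log [Cr³⁺(aq)] = 0.272 and [Cr³⁺(aq)] = 1.9 M.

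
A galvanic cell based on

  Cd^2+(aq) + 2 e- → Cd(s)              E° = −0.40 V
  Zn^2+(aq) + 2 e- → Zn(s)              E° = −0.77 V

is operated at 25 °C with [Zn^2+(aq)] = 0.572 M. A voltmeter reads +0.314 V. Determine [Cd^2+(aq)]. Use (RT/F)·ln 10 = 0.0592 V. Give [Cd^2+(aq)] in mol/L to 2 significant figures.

0.0073 M

Cd²⁺/Cd is the cathode (higher E°); E°cell = −0.40 − (−0.77) = +0.37 V with n = 2.
From the Nernst equation, log Q = n(E° − E)/0.0592 = 2·(+0.37 − (+0.314))/0.0592 = 1.892.
Balancing electrons gives Cd^2+(aq) + Zn(s) → Cd(s) + Zn^2+(aq); thus Q = [Zn^2+(aq)] / [Cd^2+(aq)].
Isolating [Cd^2+(aq)] in Q = 10^{1.892} yields log [Cd^2+(aq)] = −2.135, i.e. 0.0073 M.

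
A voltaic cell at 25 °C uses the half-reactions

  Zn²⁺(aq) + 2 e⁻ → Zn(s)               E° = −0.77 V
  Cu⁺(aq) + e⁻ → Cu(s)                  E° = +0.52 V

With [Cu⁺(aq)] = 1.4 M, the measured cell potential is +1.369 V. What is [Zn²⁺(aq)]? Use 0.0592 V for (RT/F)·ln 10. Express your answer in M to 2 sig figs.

0.0042 M

The Cu⁺/Cu couple has the larger reduction potential, so it is the cathode: E°cell = +0.52 − (−0.77) = +1.29 V and n = 2.
From the Nernst equation, log Q = n(E° − E)/0.0592 = 2·(+1.29 − (+1.369))/0.0592 = −2.669.
For 2 Cu⁺(aq) + Zn(s) → 2 Cu(s) + Zn²⁺(aq), the reaction quotient is Q = [Zn²⁺(aq)] / [Cu⁺(aq)]^2.
Isolating [Zn²⁺(aq)] in Q = 10^{−2.669} yields log [Zn²⁺(aq)] = −2.377, i.e. 0.0042 M.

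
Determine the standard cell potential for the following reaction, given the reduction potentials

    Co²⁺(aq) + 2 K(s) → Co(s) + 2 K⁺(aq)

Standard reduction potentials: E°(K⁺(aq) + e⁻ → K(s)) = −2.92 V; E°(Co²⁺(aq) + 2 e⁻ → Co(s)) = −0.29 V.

Co²⁺(aq) gains electrons, so the Co²⁺/Co couple is the cathode; the K⁺/K couple is the anode.
E°cell = E°(cathode) − E°(anode) = −0.29 − (−2.92) = +2.63 V.
The positive value indicates the reaction is spontaneous as written.

+2.63 V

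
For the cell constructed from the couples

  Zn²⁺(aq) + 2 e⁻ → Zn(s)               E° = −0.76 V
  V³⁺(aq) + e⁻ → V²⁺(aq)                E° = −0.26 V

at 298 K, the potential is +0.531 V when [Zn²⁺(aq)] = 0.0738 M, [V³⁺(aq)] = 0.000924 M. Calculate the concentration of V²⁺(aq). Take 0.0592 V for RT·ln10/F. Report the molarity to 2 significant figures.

With V³⁺/V²⁺ at the cathode and Zn²⁺/Zn at the anode, E°cell = −0.26 − (−0.76) = +0.50 V (n = 2).
Since E = E° − (0.0592/n)·log Q, log Q = n(E° − E)/0.0592 = −1.047.
The balanced reaction is 2 V³⁺(aq) + Zn(s) → 2 V²⁺(aq) + Zn²⁺(aq), so Q = ([V²⁺(aq)]^2·[Zn²⁺(aq)]) / [V³⁺(aq)]^2.
Isolating [V²⁺(aq)] in Q = 10^{−1.047} yields log [V²⁺(aq)] = −2.992, i.e. 0.0010 M.

0.0010 M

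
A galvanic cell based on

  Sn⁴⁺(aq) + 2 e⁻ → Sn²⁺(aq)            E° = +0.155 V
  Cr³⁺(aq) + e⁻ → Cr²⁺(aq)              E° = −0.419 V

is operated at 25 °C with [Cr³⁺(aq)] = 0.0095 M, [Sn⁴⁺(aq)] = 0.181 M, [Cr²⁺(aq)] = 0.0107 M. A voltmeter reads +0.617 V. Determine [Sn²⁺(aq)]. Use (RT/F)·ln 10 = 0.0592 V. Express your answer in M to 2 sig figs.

0.0081 M

Sn⁴⁺/Sn²⁺ is the cathode (higher E°); E°cell = +0.155 − (−0.419) = +0.574 V with n = 2.
Rearranging E = E° − (0.0592/n)·log Q gives log Q = 2(+0.574 − (+0.617))/0.0592 = −1.453.
The balanced reaction is Sn⁴⁺(aq) + 2 Cr²⁺(aq) → Sn²⁺(aq) + 2 Cr³⁺(aq), so Q = ([Sn²⁺(aq)]·[Cr³⁺(aq)]^2) / ([Sn⁴⁺(aq)]·[Cr²⁺(aq)]^2).
Substituting the known concentrations and solving, log [Sn²⁺(aq)] = −2.092 and [Sn²⁺(aq)] = 0.0081 M.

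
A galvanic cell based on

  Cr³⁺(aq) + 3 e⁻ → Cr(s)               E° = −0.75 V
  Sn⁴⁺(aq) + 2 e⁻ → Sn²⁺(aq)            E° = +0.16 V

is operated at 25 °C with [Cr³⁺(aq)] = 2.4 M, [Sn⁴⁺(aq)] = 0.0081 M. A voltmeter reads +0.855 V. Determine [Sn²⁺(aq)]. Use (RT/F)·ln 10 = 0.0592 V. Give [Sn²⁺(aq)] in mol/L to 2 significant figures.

The Sn⁴⁺/Sn²⁺ couple has the larger reduction potential, so it is the cathode: E°cell = +0.16 − (−0.75) = +0.91 V and n = 6.
Since E = E° − (0.0592/n)·log Q, log Q = n(E° − E)/0.0592 = 5.574.
Balancing electrons gives 3 Sn⁴⁺(aq) + 2 Cr(s) → 3 Sn²⁺(aq) + 2 Cr³⁺(aq); thus Q = ([Sn²⁺(aq)]^3·[Cr³⁺(aq)]^2) / [Sn⁴⁺(aq)]^3.
Isolating [Sn²⁺(aq)] in Q = 10^{5.574} yields log [Sn²⁺(aq)] = −0.487, i.e. 0.33 M.

0.33 M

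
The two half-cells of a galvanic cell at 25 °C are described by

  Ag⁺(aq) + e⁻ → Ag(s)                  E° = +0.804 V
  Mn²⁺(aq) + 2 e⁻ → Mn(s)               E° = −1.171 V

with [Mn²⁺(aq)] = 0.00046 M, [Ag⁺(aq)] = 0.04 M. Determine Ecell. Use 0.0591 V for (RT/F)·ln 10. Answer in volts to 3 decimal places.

Since E°(Ag⁺/Ag) > E°(Mn²⁺/Mn), Ag⁺/Ag serves as the cathode.
E°cell = +0.804 − (−1.171) = +1.975 V, with n = 2 electrons transferred.
The balanced reaction is 2 Ag⁺(aq) + Mn(s) → 2 Ag(s) + Mn²⁺(aq), so Q = [Mn²⁺(aq)] / [Ag⁺(aq)]^2 = 0.287 and log Q = −0.541.
Applying E = E° − (RT ln10/nF)·log Q gives +1.975 − (0.0591/2)(−0.541) = +1.991 V.

+1.991 V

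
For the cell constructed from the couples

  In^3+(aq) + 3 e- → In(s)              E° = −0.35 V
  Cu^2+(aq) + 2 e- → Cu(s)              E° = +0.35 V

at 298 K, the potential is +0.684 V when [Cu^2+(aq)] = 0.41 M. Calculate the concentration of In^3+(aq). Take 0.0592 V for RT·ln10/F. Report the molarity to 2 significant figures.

The Cu²⁺/Cu couple has the larger reduction potential, so it is the cathode: E°cell = +0.35 − (−0.35) = +0.70 V and n = 6.
Rearranging E = E° − (0.0592/n)·log Q gives log Q = 6(+0.70 − (+0.684))/0.0592 = 1.622.
For 3 Cu^2+(aq) + 2 In(s) → 3 Cu(s) + 2 In^3+(aq), the reaction quotient is Q = [In^3+(aq)]^2 / [Cu^2+(aq)]^3.
Solving for the unknown gives log [In^3+(aq)] = 0.230, so [In^3+(aq)] ≈ 1.7 M.

1.7 M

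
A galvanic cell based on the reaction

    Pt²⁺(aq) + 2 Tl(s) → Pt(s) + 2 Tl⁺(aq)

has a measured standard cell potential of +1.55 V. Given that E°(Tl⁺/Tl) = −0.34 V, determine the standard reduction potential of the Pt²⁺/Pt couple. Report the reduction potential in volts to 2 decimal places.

In the reaction as written the Pt²⁺/Pt couple is reduced (cathode) and Tl⁺/Tl is oxidized (anode), so E°cell = E°(Pt²⁺/Pt) − E°(Tl⁺/Tl).
E°(Pt²⁺/Pt) = E°cell + E°(anode) = +1.55 + (−0.34) = +1.21 V.

+1.21 V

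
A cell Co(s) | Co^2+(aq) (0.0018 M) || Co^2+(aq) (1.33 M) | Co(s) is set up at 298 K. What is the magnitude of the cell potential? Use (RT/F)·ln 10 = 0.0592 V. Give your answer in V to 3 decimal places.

0.085 V

For a concentration cell E°cell = 0, since both electrodes use the same couple.
The compartment with the higher Co^2+(aq) concentration (1.33 M) acts as the cathode; ions are reduced there and produced at the dilute (0.0018 M) anode.
With n = 2, Ecell = −(0.0592/2)·log([dilute]/[conc]) = −(0.0592/2)·log(0.0018/1.33) = +0.085 V.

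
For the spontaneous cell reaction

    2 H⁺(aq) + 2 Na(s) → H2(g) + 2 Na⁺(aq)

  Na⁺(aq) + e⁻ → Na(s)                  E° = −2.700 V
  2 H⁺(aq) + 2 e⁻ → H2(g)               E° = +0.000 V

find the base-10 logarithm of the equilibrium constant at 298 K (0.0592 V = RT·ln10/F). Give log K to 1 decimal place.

log K = 91.2

The 2H⁺/H₂ couple is reduced (cathode); E°cell = +0.000 − (−2.700) = +2.700 V with n = 2.
At equilibrium E = 0, so log K = nE°cell / 0.0592 = (2)(+2.700) / 0.0592 = 91.2.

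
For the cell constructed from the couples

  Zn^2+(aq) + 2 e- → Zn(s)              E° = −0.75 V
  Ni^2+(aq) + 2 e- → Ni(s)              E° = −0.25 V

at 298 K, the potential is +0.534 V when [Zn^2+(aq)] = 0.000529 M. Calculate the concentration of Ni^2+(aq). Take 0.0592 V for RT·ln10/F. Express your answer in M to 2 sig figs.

0.0074 M

With Ni²⁺/Ni at the cathode and Zn²⁺/Zn at the anode, E°cell = −0.25 − (−0.75) = +0.50 V (n = 2).
Since E = E° − (0.0592/n)·log Q, log Q = n(E° − E)/0.0592 = −1.149.
For Ni^2+(aq) + Zn(s) → Ni(s) + Zn^2+(aq), the reaction quotient is Q = [Zn^2+(aq)] / [Ni^2+(aq)].
Solving for the unknown gives log [Ni^2+(aq)] = −2.128, so [Ni^2+(aq)] ≈ 0.0074 M.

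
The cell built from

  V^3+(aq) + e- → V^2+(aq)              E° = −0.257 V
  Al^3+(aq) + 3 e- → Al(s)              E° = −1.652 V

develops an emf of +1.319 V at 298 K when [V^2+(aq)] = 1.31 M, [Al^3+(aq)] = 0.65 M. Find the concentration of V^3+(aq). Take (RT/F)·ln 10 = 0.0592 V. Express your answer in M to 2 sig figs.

The V³⁺/V²⁺ couple has the larger reduction potential, so it is the cathode: E°cell = −0.257 − (−1.652) = +1.395 V and n = 3.
From the Nernst equation, log Q = n(E° − E)/0.0592 = 3·(+1.395 − (+1.319))/0.0592 = 3.851.
For 3 V^3+(aq) + Al(s) → 3 V^2+(aq) + Al^3+(aq), the reaction quotient is Q = ([V^2+(aq)]^3·[Al^3+(aq)]) / [V^3+(aq)]^3.
Solving for the unknown gives log [V^3+(aq)] = −1.229, so [V^3+(aq)] ≈ 0.059 M.

0.059 M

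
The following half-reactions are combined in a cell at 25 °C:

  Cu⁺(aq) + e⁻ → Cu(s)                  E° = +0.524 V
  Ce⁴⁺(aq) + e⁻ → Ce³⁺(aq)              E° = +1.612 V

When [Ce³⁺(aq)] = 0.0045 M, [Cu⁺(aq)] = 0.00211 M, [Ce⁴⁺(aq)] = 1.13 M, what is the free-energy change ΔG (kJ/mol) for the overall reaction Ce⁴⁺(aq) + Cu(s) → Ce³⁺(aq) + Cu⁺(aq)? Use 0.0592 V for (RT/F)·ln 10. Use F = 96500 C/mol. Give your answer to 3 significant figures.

With Ce⁴⁺/Ce³⁺ reduced at the cathode, E°cell = +1.612 − (+0.524) = +1.088 V and n = 1.
Here Q = ([Ce³⁺(aq)]·[Cu⁺(aq)]) / [Ce⁴⁺(aq)] = 8.4×10^−6 (log Q = −5.076), giving E = +1.088 − (0.0592/1)·(−5.076) = +1.3885 V.
ΔG = −nFE = −(1)(96500)(+1.3885) J/mol = −134 kJ/mol.

−134 kJ/mol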